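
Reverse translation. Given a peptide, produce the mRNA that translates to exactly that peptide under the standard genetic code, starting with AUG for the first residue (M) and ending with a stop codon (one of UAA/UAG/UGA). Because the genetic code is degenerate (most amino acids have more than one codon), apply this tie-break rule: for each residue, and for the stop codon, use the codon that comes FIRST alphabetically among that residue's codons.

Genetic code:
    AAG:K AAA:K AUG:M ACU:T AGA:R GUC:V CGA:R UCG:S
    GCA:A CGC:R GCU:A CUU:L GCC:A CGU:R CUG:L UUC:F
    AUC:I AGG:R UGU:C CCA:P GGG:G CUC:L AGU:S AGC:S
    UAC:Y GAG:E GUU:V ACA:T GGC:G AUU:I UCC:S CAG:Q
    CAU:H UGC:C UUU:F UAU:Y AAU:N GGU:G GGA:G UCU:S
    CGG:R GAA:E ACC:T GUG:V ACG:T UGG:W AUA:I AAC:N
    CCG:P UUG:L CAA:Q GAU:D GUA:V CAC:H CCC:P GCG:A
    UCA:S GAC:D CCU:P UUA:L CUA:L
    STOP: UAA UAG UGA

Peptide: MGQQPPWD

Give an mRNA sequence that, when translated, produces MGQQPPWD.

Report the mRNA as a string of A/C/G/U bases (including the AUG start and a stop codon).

residue 1: M -> AUG (start codon)
residue 2: G codons sorted = GGA,GGC,GGG,GGU -> pick first = GGA
residue 3: Q codons sorted = CAA,CAG -> pick first = CAA
residue 4: Q codons sorted = CAA,CAG -> pick first = CAA
residue 5: P codons sorted = CCA,CCC,CCG,CCU -> pick first = CCA
residue 6: P codons sorted = CCA,CCC,CCG,CCU -> pick first = CCA
residue 7: W -> UGG (only codon)
residue 8: D codons sorted = GAC,GAU -> pick first = GAC
terminator: stop codons sorted = UAA,UAG,UGA -> pick first = UAA

Answer: mRNA: AUGGGACAACAACCACCAUGGGACUAA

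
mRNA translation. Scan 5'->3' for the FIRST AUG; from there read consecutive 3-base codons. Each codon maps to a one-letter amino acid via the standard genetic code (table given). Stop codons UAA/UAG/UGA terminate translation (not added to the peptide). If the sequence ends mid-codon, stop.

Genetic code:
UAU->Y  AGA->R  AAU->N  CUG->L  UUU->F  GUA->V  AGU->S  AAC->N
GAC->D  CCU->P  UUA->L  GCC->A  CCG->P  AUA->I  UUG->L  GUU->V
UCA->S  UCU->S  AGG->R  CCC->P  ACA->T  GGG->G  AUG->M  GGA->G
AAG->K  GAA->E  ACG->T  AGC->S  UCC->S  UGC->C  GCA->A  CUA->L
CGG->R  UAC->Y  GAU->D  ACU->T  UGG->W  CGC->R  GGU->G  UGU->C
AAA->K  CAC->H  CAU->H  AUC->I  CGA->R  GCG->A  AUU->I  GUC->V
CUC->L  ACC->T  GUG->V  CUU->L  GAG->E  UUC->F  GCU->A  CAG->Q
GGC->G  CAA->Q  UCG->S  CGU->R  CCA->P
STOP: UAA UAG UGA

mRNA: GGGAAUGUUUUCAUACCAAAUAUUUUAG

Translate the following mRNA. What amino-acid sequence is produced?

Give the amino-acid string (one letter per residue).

Answer: MFSYQIF

Derivation:
start AUG at pos 4
pos 4: AUG -> M; peptide=M
pos 7: UUU -> F; peptide=MF
pos 10: UCA -> S; peptide=MFS
pos 13: UAC -> Y; peptide=MFSY
pos 16: CAA -> Q; peptide=MFSYQ
pos 19: AUA -> I; peptide=MFSYQI
pos 22: UUU -> F; peptide=MFSYQIF
pos 25: UAG -> STOP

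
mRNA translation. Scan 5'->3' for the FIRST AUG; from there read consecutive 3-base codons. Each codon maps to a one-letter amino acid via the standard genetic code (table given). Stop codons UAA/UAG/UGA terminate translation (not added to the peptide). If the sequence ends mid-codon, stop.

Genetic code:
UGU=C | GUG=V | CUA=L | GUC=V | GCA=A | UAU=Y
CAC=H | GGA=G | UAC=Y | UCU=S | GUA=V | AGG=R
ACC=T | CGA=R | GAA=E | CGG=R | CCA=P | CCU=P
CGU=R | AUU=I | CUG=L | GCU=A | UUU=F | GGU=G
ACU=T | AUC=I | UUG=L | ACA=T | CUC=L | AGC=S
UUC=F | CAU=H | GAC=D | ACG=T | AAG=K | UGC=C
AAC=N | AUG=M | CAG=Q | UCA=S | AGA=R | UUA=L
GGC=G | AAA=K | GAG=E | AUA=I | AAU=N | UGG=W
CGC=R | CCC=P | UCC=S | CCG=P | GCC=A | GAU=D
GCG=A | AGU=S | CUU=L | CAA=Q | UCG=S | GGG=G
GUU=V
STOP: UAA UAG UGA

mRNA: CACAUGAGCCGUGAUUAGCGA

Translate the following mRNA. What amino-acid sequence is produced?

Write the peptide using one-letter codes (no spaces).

Answer: MSRD

Derivation:
start AUG at pos 3
pos 3: AUG -> M; peptide=M
pos 6: AGC -> S; peptide=MS
pos 9: CGU -> R; peptide=MSR
pos 12: GAU -> D; peptide=MSRD
pos 15: UAG -> STOP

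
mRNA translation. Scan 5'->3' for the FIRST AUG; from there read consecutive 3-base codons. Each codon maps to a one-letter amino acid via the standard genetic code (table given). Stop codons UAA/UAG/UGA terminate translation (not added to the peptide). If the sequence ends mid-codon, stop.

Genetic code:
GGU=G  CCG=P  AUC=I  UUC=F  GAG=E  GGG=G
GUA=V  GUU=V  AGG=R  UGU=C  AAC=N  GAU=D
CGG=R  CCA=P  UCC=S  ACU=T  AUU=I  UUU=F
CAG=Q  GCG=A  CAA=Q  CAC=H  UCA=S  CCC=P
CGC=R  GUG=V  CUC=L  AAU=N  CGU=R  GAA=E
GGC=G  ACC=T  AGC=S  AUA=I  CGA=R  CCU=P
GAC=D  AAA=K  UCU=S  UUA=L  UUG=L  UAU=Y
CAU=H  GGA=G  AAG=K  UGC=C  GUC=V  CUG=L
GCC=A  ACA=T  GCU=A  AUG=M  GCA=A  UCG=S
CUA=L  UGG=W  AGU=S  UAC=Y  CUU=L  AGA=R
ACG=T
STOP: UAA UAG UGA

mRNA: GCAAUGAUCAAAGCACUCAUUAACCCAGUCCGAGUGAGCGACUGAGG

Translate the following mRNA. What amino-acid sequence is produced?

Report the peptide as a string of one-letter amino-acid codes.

start AUG at pos 3
pos 3: AUG -> M; peptide=M
pos 6: AUC -> I; peptide=MI
pos 9: AAA -> K; peptide=MIK
pos 12: GCA -> A; peptide=MIKA
pos 15: CUC -> L; peptide=MIKAL
pos 18: AUU -> I; peptide=MIKALI
pos 21: AAC -> N; peptide=MIKALIN
pos 24: CCA -> P; peptide=MIKALINP
pos 27: GUC -> V; peptide=MIKALINPV
pos 30: CGA -> R; peptide=MIKALINPVR
pos 33: GUG -> V; peptide=MIKALINPVRV
pos 36: AGC -> S; peptide=MIKALINPVRVS
pos 39: GAC -> D; peptide=MIKALINPVRVSD
pos 42: UGA -> STOP

Answer: MIKALINPVRVSD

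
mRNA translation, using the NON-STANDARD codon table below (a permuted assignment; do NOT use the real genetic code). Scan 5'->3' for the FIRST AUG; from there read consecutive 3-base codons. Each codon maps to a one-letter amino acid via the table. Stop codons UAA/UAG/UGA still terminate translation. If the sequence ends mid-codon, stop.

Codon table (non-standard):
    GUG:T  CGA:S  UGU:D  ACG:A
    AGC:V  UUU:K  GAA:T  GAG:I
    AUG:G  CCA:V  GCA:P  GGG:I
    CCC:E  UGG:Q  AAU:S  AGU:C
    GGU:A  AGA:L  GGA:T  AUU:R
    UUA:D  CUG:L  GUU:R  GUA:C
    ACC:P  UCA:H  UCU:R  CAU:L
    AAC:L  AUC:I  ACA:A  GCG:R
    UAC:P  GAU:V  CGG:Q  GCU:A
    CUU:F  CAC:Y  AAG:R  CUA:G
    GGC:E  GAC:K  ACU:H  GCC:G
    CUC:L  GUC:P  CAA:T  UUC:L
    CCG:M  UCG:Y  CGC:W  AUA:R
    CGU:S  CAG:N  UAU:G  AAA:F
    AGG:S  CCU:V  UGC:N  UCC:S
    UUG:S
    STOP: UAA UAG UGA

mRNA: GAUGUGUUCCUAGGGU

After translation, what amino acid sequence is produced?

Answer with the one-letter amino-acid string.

Answer: GDS

Derivation:
start AUG at pos 1
pos 1: AUG -> G; peptide=G
pos 4: UGU -> D; peptide=GD
pos 7: UCC -> S; peptide=GDS
pos 10: UAG -> STOP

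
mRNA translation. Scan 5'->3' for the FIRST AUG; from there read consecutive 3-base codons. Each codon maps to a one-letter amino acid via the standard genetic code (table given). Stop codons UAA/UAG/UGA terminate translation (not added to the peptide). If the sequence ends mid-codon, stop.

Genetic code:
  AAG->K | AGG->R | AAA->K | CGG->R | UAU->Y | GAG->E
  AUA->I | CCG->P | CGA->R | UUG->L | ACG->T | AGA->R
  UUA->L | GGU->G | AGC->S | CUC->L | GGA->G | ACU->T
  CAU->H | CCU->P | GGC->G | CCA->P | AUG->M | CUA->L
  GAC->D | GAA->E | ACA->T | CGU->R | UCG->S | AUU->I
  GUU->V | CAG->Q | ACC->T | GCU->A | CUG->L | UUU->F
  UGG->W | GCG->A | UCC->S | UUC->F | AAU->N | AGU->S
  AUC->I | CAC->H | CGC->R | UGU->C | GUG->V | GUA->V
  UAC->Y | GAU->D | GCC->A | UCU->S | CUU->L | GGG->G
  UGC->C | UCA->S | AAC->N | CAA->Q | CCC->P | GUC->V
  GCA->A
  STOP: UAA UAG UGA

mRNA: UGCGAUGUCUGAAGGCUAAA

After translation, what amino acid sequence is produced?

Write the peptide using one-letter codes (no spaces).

start AUG at pos 4
pos 4: AUG -> M; peptide=M
pos 7: UCU -> S; peptide=MS
pos 10: GAA -> E; peptide=MSE
pos 13: GGC -> G; peptide=MSEG
pos 16: UAA -> STOP

Answer: MSEG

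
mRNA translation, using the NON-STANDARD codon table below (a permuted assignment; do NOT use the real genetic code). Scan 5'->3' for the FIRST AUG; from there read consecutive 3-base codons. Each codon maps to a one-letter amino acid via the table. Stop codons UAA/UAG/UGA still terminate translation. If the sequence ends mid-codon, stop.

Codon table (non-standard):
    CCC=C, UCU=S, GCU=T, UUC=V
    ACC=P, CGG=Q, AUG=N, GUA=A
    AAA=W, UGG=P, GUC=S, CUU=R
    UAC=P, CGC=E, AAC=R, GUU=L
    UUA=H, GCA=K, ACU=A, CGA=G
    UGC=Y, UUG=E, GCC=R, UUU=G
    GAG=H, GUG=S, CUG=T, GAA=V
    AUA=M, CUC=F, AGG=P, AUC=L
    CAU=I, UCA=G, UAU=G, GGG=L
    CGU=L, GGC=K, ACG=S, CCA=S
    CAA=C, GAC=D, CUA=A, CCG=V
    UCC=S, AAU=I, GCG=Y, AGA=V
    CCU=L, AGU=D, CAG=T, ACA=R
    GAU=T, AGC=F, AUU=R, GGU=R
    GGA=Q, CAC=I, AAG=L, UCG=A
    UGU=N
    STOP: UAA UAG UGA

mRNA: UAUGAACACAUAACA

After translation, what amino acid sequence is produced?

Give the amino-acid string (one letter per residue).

Answer: NRR

Derivation:
start AUG at pos 1
pos 1: AUG -> N; peptide=N
pos 4: AAC -> R; peptide=NR
pos 7: ACA -> R; peptide=NRR
pos 10: UAA -> STOP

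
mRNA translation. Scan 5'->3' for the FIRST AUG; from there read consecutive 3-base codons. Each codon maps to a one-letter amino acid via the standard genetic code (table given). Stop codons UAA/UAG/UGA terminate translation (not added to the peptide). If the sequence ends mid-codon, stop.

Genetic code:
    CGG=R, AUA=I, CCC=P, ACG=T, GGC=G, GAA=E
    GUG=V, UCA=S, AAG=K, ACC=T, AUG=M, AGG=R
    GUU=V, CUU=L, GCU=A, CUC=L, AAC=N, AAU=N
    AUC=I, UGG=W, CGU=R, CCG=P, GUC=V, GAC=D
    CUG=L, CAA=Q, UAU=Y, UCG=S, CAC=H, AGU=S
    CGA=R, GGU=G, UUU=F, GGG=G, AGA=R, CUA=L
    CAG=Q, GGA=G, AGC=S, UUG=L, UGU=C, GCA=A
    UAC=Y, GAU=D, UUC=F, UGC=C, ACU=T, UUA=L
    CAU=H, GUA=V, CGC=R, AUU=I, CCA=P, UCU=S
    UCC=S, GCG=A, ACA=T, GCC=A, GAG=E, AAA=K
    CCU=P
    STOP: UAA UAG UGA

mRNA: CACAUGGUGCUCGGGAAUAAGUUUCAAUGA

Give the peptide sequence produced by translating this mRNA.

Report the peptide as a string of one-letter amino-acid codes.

Answer: MVLGNKFQ

Derivation:
start AUG at pos 3
pos 3: AUG -> M; peptide=M
pos 6: GUG -> V; peptide=MV
pos 9: CUC -> L; peptide=MVL
pos 12: GGG -> G; peptide=MVLG
pos 15: AAU -> N; peptide=MVLGN
pos 18: AAG -> K; peptide=MVLGNK
pos 21: UUU -> F; peptide=MVLGNKF
pos 24: CAA -> Q; peptide=MVLGNKFQ
pos 27: UGA -> STOP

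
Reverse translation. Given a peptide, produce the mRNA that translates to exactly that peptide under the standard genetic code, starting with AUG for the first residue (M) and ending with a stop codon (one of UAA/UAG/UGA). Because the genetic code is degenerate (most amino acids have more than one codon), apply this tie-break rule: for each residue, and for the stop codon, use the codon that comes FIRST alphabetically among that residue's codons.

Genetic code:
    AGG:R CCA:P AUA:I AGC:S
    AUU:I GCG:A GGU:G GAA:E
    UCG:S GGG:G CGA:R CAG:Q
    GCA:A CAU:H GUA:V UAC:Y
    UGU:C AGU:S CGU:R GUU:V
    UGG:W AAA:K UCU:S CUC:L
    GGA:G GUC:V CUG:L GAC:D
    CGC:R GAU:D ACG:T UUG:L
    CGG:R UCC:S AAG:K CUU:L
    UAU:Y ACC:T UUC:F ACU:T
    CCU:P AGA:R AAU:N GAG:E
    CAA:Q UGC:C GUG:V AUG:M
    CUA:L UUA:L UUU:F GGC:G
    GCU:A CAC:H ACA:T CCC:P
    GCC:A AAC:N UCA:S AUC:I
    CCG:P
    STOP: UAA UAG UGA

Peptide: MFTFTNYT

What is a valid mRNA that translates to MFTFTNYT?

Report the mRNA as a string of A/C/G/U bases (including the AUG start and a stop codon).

residue 1: M -> AUG (start codon)
residue 2: F codons sorted = UUC,UUU -> pick first = UUC
residue 3: T codons sorted = ACA,ACC,ACG,ACU -> pick first = ACA
residue 4: F codons sorted = UUC,UUU -> pick first = UUC
residue 5: T codons sorted = ACA,ACC,ACG,ACU -> pick first = ACA
residue 6: N codons sorted = AAC,AAU -> pick first = AAC
residue 7: Y codons sorted = UAC,UAU -> pick first = UAC
residue 8: T codons sorted = ACA,ACC,ACG,ACU -> pick first = ACA
terminator: stop codons sorted = UAA,UAG,UGA -> pick first = UAA

Answer: mRNA: AUGUUCACAUUCACAAACUACACAUAA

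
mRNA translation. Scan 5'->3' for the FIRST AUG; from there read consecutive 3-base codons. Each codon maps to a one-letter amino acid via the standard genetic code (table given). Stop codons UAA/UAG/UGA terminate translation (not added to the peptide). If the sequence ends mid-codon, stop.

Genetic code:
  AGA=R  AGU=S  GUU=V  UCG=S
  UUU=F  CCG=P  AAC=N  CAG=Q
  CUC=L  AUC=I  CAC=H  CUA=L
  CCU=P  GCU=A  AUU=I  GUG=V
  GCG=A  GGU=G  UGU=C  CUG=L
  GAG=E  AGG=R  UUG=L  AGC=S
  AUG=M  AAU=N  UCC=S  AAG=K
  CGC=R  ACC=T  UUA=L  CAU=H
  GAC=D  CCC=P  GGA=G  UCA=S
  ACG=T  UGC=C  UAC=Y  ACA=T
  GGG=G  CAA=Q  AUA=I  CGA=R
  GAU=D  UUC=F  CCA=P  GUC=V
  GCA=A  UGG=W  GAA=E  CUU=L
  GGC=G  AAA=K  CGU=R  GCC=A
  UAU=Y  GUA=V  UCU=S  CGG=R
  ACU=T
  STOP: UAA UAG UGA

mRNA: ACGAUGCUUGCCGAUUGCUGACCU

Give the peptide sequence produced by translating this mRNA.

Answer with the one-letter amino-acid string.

Answer: MLADC

Derivation:
start AUG at pos 3
pos 3: AUG -> M; peptide=M
pos 6: CUU -> L; peptide=ML
pos 9: GCC -> A; peptide=MLA
pos 12: GAU -> D; peptide=MLAD
pos 15: UGC -> C; peptide=MLADC
pos 18: UGA -> STOP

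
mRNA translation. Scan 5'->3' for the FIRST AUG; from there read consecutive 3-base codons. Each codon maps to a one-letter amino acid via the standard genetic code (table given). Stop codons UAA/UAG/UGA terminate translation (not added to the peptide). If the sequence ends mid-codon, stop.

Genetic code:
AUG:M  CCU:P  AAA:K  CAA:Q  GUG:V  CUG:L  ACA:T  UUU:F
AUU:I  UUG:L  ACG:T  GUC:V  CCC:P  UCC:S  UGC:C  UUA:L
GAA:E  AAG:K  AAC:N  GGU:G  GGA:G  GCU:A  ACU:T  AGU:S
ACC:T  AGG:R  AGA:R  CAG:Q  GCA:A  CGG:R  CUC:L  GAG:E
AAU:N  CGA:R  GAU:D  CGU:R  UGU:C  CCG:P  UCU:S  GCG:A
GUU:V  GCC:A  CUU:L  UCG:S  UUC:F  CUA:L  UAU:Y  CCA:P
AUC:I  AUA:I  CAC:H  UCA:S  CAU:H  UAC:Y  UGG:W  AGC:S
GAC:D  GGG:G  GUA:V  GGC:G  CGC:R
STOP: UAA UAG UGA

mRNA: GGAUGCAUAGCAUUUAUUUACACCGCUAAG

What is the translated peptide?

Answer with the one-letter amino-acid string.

Answer: MHSIYLHR

Derivation:
start AUG at pos 2
pos 2: AUG -> M; peptide=M
pos 5: CAU -> H; peptide=MH
pos 8: AGC -> S; peptide=MHS
pos 11: AUU -> I; peptide=MHSI
pos 14: UAU -> Y; peptide=MHSIY
pos 17: UUA -> L; peptide=MHSIYL
pos 20: CAC -> H; peptide=MHSIYLH
pos 23: CGC -> R; peptide=MHSIYLHR
pos 26: UAA -> STOP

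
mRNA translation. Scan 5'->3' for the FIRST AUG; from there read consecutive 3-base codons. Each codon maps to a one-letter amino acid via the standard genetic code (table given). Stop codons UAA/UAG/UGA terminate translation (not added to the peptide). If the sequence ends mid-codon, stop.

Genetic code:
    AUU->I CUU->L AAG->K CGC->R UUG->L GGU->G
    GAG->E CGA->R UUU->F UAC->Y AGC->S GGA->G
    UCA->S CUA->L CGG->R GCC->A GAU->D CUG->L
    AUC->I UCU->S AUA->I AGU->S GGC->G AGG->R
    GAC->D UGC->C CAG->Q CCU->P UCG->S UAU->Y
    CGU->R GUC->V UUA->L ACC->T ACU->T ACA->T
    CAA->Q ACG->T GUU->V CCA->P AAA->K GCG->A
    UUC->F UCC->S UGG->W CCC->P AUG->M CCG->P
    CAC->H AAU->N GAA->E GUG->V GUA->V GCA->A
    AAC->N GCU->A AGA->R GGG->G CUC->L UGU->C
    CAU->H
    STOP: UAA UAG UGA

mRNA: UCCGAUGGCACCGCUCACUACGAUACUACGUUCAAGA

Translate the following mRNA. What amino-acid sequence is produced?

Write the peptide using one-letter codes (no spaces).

start AUG at pos 4
pos 4: AUG -> M; peptide=M
pos 7: GCA -> A; peptide=MA
pos 10: CCG -> P; peptide=MAP
pos 13: CUC -> L; peptide=MAPL
pos 16: ACU -> T; peptide=MAPLT
pos 19: ACG -> T; peptide=MAPLTT
pos 22: AUA -> I; peptide=MAPLTTI
pos 25: CUA -> L; peptide=MAPLTTIL
pos 28: CGU -> R; peptide=MAPLTTILR
pos 31: UCA -> S; peptide=MAPLTTILRS
pos 34: AGA -> R; peptide=MAPLTTILRSR
pos 37: only 0 nt remain (<3), stop (end of mRNA)

Answer: MAPLTTILRSR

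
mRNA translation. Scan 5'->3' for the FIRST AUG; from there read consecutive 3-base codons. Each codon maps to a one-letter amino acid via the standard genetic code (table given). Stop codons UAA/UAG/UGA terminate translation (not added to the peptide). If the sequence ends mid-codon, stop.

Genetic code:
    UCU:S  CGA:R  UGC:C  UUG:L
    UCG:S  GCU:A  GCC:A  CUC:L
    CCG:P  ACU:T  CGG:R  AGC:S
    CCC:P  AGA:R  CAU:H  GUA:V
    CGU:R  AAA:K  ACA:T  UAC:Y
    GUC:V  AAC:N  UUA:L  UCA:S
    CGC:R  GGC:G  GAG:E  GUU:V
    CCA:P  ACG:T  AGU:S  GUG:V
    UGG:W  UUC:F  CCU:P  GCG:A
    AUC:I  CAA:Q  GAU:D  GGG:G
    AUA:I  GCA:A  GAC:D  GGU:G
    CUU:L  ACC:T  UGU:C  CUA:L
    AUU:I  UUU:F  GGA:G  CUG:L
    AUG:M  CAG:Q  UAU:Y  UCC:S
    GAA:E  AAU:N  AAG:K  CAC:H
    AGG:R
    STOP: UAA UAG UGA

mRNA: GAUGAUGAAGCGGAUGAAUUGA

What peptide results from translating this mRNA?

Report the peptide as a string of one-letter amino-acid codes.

Answer: MMKRMN

Derivation:
start AUG at pos 1
pos 1: AUG -> M; peptide=M
pos 4: AUG -> M; peptide=MM
pos 7: AAG -> K; peptide=MMK
pos 10: CGG -> R; peptide=MMKR
pos 13: AUG -> M; peptide=MMKRM
pos 16: AAU -> N; peptide=MMKRMN
pos 19: UGA -> STOP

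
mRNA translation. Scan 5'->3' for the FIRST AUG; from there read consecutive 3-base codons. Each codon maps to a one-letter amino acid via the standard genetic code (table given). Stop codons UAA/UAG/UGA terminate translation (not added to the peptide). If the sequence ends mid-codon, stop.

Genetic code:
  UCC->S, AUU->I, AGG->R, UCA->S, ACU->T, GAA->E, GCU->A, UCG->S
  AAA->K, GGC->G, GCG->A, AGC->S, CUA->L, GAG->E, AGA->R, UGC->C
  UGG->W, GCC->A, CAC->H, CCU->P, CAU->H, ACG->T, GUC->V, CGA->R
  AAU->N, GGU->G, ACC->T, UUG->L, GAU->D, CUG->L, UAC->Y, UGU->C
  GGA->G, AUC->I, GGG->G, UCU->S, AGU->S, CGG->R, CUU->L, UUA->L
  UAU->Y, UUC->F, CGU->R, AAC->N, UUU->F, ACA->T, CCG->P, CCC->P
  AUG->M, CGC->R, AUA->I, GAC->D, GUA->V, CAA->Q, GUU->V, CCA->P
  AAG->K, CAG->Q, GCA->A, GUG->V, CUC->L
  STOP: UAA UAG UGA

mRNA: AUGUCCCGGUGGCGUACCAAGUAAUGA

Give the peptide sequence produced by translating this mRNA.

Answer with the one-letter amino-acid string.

Answer: MSRWRTK

Derivation:
start AUG at pos 0
pos 0: AUG -> M; peptide=M
pos 3: UCC -> S; peptide=MS
pos 6: CGG -> R; peptide=MSR
pos 9: UGG -> W; peptide=MSRW
pos 12: CGU -> R; peptide=MSRWR
pos 15: ACC -> T; peptide=MSRWRT
pos 18: AAG -> K; peptide=MSRWRTK
pos 21: UAA -> STOP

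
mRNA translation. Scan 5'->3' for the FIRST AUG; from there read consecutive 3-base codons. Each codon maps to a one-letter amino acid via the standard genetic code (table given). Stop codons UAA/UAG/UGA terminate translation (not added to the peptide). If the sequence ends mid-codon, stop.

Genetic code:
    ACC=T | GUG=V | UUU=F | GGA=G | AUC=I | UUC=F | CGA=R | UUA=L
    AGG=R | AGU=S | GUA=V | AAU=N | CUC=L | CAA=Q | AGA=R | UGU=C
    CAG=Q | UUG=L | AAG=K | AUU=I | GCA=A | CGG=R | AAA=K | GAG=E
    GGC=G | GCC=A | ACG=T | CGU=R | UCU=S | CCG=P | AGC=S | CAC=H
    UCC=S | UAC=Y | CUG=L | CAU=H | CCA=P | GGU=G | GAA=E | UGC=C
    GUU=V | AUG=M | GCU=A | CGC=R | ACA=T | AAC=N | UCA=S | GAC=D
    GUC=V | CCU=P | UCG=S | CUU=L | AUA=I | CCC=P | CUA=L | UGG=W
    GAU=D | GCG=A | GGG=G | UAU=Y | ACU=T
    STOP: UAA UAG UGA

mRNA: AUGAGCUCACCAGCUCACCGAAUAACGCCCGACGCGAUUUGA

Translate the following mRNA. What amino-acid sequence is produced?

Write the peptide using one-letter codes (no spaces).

Answer: MSSPAHRITPDAI

Derivation:
start AUG at pos 0
pos 0: AUG -> M; peptide=M
pos 3: AGC -> S; peptide=MS
pos 6: UCA -> S; peptide=MSS
pos 9: CCA -> P; peptide=MSSP
pos 12: GCU -> A; peptide=MSSPA
pos 15: CAC -> H; peptide=MSSPAH
pos 18: CGA -> R; peptide=MSSPAHR
pos 21: AUA -> I; peptide=MSSPAHRI
pos 24: ACG -> T; peptide=MSSPAHRIT
pos 27: CCC -> P; peptide=MSSPAHRITP
pos 30: GAC -> D; peptide=MSSPAHRITPD
pos 33: GCG -> A; peptide=MSSPAHRITPDA
pos 36: AUU -> I; peptide=MSSPAHRITPDAI
pos 39: UGA -> STOP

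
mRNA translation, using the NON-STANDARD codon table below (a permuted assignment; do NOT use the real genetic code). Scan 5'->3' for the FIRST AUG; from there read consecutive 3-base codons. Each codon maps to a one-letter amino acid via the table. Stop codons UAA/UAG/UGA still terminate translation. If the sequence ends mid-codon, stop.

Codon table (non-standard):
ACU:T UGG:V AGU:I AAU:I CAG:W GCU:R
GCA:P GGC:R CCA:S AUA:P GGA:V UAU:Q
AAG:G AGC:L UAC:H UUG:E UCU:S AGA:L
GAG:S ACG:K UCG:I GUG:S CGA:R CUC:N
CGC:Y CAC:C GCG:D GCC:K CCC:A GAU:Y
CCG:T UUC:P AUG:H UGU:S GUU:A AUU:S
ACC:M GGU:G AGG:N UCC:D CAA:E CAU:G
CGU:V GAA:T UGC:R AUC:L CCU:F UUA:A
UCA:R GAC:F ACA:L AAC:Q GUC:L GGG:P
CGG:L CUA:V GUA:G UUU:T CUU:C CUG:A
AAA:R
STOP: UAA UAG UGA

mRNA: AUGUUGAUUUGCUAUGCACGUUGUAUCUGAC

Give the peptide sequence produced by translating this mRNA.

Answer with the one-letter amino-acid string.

start AUG at pos 0
pos 0: AUG -> H; peptide=H
pos 3: UUG -> E; peptide=HE
pos 6: AUU -> S; peptide=HES
pos 9: UGC -> R; peptide=HESR
pos 12: UAU -> Q; peptide=HESRQ
pos 15: GCA -> P; peptide=HESRQP
pos 18: CGU -> V; peptide=HESRQPV
pos 21: UGU -> S; peptide=HESRQPVS
pos 24: AUC -> L; peptide=HESRQPVSL
pos 27: UGA -> STOP

Answer: HESRQPVSL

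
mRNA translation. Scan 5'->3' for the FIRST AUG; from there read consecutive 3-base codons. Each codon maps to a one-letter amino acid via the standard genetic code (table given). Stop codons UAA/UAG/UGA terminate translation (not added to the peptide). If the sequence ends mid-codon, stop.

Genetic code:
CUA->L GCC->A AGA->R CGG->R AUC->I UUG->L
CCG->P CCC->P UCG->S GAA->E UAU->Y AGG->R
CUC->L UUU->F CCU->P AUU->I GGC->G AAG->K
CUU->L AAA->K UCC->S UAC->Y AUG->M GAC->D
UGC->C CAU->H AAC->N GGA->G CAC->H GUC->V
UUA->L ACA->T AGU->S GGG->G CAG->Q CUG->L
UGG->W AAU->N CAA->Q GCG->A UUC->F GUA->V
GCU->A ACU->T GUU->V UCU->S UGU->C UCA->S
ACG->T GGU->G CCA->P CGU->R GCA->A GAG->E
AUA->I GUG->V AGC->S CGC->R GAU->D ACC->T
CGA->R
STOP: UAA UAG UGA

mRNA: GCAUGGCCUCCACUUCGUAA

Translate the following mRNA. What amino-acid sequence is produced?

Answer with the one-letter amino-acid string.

start AUG at pos 2
pos 2: AUG -> M; peptide=M
pos 5: GCC -> A; peptide=MA
pos 8: UCC -> S; peptide=MAS
pos 11: ACU -> T; peptide=MAST
pos 14: UCG -> S; peptide=MASTS
pos 17: UAA -> STOP

Answer: MASTS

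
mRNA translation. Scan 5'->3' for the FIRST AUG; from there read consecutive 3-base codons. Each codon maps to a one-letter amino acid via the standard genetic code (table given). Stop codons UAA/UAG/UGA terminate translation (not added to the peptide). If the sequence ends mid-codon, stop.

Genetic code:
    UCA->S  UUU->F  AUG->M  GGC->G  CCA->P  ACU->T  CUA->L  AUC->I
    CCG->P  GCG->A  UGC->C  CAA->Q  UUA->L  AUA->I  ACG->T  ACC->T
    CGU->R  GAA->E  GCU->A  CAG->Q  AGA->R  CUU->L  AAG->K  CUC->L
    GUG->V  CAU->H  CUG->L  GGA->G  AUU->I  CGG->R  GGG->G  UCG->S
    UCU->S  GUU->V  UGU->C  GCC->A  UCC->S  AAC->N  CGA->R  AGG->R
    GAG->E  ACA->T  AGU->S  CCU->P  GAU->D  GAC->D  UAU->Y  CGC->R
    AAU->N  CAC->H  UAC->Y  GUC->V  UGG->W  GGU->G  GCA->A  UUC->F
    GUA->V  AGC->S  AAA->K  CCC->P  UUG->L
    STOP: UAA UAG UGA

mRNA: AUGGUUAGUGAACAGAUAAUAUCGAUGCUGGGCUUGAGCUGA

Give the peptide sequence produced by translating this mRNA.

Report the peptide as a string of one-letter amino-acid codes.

Answer: MVSEQIISMLGLS

Derivation:
start AUG at pos 0
pos 0: AUG -> M; peptide=M
pos 3: GUU -> V; peptide=MV
pos 6: AGU -> S; peptide=MVS
pos 9: GAA -> E; peptide=MVSE
pos 12: CAG -> Q; peptide=MVSEQ
pos 15: AUA -> I; peptide=MVSEQI
pos 18: AUA -> I; peptide=MVSEQII
pos 21: UCG -> S; peptide=MVSEQIIS
pos 24: AUG -> M; peptide=MVSEQIISM
pos 27: CUG -> L; peptide=MVSEQIISML
pos 30: GGC -> G; peptide=MVSEQIISMLG
pos 33: UUG -> L; peptide=MVSEQIISMLGL
pos 36: AGC -> S; peptide=MVSEQIISMLGLS
pos 39: UGA -> STOP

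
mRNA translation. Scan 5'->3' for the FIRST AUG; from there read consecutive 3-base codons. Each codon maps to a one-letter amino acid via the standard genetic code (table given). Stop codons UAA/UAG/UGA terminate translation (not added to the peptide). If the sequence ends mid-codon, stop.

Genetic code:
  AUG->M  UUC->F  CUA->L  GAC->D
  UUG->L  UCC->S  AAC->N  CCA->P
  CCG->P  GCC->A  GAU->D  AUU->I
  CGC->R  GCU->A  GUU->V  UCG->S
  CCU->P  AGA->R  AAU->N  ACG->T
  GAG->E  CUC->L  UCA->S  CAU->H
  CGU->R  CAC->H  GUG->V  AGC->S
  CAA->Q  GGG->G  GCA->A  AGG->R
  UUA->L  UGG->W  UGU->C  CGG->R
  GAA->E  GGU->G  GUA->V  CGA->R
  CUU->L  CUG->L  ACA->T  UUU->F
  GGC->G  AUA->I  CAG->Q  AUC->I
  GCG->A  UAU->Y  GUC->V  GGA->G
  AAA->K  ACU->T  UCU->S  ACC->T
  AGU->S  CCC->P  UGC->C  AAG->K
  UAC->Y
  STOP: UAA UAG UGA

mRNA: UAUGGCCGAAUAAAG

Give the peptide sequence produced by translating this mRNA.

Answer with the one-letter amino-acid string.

Answer: MAE

Derivation:
start AUG at pos 1
pos 1: AUG -> M; peptide=M
pos 4: GCC -> A; peptide=MA
pos 7: GAA -> E; peptide=MAE
pos 10: UAA -> STOP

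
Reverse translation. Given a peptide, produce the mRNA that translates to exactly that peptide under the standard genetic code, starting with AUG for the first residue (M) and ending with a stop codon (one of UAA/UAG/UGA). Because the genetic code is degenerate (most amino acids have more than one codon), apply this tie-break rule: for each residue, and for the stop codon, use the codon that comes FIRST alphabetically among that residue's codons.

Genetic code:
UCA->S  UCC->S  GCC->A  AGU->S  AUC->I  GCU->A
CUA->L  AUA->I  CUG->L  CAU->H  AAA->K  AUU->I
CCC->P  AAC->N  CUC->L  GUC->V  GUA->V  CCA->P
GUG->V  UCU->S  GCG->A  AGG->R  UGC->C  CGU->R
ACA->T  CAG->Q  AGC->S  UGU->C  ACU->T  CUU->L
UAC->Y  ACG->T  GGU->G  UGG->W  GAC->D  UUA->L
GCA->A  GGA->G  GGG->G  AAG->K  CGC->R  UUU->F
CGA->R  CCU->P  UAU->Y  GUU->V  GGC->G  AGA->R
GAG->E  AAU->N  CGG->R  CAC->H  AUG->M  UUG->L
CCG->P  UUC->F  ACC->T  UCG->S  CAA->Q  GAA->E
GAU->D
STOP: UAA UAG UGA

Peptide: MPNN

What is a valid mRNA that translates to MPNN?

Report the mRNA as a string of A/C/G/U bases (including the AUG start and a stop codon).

Answer: mRNA: AUGCCAAACAACUAA

Derivation:
residue 1: M -> AUG (start codon)
residue 2: P codons sorted = CCA,CCC,CCG,CCU -> pick first = CCA
residue 3: N codons sorted = AAC,AAU -> pick first = AAC
residue 4: N codons sorted = AAC,AAU -> pick first = AAC
terminator: stop codons sorted = UAA,UAG,UGA -> pick first = UAA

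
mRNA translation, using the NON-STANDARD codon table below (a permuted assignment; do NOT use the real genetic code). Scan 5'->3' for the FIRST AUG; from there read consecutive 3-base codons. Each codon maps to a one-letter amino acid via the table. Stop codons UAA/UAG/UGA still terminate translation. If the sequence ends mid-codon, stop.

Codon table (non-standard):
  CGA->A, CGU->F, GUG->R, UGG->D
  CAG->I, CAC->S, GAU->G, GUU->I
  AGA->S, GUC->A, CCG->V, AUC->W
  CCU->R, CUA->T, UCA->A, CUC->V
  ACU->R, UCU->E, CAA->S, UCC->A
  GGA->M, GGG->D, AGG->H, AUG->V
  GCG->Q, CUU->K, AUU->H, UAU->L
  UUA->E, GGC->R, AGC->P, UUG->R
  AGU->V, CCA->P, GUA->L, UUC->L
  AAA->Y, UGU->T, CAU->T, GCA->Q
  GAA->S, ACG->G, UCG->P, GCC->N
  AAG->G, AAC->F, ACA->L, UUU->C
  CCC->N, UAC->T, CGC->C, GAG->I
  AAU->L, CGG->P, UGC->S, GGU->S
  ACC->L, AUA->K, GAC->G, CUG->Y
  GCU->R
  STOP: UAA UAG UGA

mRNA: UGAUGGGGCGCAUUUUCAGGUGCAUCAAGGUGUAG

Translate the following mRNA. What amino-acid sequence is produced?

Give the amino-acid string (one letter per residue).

start AUG at pos 2
pos 2: AUG -> V; peptide=V
pos 5: GGG -> D; peptide=VD
pos 8: CGC -> C; peptide=VDC
pos 11: AUU -> H; peptide=VDCH
pos 14: UUC -> L; peptide=VDCHL
pos 17: AGG -> H; peptide=VDCHLH
pos 20: UGC -> S; peptide=VDCHLHS
pos 23: AUC -> W; peptide=VDCHLHSW
pos 26: AAG -> G; peptide=VDCHLHSWG
pos 29: GUG -> R; peptide=VDCHLHSWGR
pos 32: UAG -> STOP

Answer: VDCHLHSWGR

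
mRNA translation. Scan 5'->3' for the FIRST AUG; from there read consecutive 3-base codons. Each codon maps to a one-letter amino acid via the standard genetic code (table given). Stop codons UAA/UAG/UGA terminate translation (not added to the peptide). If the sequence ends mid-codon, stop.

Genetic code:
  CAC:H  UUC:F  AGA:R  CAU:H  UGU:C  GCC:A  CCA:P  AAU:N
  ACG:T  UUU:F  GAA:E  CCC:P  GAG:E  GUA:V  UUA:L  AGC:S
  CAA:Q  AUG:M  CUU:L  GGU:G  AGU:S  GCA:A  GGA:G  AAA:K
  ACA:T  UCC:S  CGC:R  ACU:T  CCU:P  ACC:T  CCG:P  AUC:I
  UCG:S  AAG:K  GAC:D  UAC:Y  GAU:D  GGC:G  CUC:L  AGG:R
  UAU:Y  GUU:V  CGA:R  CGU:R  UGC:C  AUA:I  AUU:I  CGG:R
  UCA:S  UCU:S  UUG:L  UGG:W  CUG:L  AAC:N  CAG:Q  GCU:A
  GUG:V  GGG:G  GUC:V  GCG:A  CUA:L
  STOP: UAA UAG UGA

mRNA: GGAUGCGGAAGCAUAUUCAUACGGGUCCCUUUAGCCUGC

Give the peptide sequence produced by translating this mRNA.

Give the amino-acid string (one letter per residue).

start AUG at pos 2
pos 2: AUG -> M; peptide=M
pos 5: CGG -> R; peptide=MR
pos 8: AAG -> K; peptide=MRK
pos 11: CAU -> H; peptide=MRKH
pos 14: AUU -> I; peptide=MRKHI
pos 17: CAU -> H; peptide=MRKHIH
pos 20: ACG -> T; peptide=MRKHIHT
pos 23: GGU -> G; peptide=MRKHIHTG
pos 26: CCC -> P; peptide=MRKHIHTGP
pos 29: UUU -> F; peptide=MRKHIHTGPF
pos 32: AGC -> S; peptide=MRKHIHTGPFS
pos 35: CUG -> L; peptide=MRKHIHTGPFSL
pos 38: only 1 nt remain (<3), stop (end of mRNA)

Answer: MRKHIHTGPFSL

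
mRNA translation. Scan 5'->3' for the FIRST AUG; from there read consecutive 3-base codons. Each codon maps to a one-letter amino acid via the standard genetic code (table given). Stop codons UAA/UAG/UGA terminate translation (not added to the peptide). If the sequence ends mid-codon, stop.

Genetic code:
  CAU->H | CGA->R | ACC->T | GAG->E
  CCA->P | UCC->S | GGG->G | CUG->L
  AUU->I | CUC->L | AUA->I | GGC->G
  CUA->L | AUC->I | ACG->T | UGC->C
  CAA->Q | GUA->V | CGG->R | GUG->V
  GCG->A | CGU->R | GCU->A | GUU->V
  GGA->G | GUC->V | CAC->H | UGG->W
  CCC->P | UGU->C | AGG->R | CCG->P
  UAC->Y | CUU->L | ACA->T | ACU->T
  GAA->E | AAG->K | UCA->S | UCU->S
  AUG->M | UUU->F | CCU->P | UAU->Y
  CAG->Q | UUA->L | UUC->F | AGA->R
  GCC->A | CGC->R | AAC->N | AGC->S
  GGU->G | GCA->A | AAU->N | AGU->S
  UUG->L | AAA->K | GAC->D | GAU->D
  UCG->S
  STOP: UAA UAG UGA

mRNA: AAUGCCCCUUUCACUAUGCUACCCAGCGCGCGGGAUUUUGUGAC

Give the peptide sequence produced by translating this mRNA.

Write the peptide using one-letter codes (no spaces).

start AUG at pos 1
pos 1: AUG -> M; peptide=M
pos 4: CCC -> P; peptide=MP
pos 7: CUU -> L; peptide=MPL
pos 10: UCA -> S; peptide=MPLS
pos 13: CUA -> L; peptide=MPLSL
pos 16: UGC -> C; peptide=MPLSLC
pos 19: UAC -> Y; peptide=MPLSLCY
pos 22: CCA -> P; peptide=MPLSLCYP
pos 25: GCG -> A; peptide=MPLSLCYPA
pos 28: CGC -> R; peptide=MPLSLCYPAR
pos 31: GGG -> G; peptide=MPLSLCYPARG
pos 34: AUU -> I; peptide=MPLSLCYPARGI
pos 37: UUG -> L; peptide=MPLSLCYPARGIL
pos 40: UGA -> STOP

Answer: MPLSLCYPARGIL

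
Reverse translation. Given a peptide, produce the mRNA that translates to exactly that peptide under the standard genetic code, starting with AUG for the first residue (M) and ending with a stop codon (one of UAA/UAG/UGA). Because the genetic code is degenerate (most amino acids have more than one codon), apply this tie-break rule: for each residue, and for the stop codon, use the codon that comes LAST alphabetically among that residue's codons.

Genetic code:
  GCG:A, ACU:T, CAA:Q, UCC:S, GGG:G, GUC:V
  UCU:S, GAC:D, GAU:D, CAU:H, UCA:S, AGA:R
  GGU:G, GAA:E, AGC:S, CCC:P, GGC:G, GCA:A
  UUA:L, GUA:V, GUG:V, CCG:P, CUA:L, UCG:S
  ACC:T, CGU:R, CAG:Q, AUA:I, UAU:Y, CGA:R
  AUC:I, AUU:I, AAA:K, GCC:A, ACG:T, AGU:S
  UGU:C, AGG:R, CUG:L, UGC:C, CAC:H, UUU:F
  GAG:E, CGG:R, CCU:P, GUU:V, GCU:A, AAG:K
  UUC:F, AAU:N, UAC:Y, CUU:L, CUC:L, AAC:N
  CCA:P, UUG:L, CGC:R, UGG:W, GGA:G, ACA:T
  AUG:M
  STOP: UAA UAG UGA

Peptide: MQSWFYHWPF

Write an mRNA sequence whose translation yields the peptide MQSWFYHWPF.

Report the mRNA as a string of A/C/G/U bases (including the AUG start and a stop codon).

Answer: mRNA: AUGCAGUCUUGGUUUUAUCAUUGGCCUUUUUGA

Derivation:
residue 1: M -> AUG (start codon)
residue 2: Q codons sorted = CAA,CAG -> pick last = CAG
residue 3: S codons sorted = AGC,AGU,UCA,UCC,UCG,UCU -> pick last = UCU
residue 4: W -> UGG (only codon)
residue 5: F codons sorted = UUC,UUU -> pick last = UUU
residue 6: Y codons sorted = UAC,UAU -> pick last = UAU
residue 7: H codons sorted = CAC,CAU -> pick last = CAU
residue 8: W -> UGG (only codon)
residue 9: P codons sorted = CCA,CCC,CCG,CCU -> pick last = CCU
residue 10: F codons sorted = UUC,UUU -> pick last = UUU
terminator: stop codons sorted = UAA,UAG,UGA -> pick last = UGA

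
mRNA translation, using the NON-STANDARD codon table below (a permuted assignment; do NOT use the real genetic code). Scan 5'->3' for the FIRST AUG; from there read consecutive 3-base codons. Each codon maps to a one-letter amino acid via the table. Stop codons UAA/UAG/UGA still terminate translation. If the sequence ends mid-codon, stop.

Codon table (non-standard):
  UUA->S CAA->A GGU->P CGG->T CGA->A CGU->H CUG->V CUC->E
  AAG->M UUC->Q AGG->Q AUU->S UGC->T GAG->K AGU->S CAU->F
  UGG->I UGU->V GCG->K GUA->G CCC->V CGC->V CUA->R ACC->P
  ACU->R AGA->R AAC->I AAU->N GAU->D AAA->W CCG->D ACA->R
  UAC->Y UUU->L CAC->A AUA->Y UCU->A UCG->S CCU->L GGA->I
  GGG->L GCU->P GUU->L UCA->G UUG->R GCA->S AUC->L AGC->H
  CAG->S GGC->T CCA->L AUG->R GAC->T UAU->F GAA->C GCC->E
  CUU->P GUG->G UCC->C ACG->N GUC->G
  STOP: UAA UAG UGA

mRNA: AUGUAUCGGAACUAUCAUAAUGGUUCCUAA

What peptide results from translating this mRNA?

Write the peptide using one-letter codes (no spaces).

Answer: RFTIFFNPC

Derivation:
start AUG at pos 0
pos 0: AUG -> R; peptide=R
pos 3: UAU -> F; peptide=RF
pos 6: CGG -> T; peptide=RFT
pos 9: AAC -> I; peptide=RFTI
pos 12: UAU -> F; peptide=RFTIF
pos 15: CAU -> F; peptide=RFTIFF
pos 18: AAU -> N; peptide=RFTIFFN
pos 21: GGU -> P; peptide=RFTIFFNP
pos 24: UCC -> C; peptide=RFTIFFNPC
pos 27: UAA -> STOP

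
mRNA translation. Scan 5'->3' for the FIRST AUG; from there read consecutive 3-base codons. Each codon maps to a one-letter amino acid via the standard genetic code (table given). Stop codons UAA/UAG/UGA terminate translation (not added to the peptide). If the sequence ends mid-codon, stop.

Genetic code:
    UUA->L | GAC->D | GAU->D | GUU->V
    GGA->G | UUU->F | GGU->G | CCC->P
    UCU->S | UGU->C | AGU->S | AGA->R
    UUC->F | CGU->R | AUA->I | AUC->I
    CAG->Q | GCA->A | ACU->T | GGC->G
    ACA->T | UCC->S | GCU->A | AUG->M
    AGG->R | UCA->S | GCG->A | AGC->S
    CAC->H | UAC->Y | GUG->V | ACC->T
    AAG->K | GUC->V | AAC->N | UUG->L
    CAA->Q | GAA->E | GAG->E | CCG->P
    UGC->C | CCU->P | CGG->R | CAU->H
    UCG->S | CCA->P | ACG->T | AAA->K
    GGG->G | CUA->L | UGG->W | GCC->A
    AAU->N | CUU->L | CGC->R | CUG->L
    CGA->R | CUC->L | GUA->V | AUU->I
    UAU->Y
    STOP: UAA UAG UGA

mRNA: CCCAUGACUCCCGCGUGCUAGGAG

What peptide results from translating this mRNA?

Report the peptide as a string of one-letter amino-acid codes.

Answer: MTPAC

Derivation:
start AUG at pos 3
pos 3: AUG -> M; peptide=M
pos 6: ACU -> T; peptide=MT
pos 9: CCC -> P; peptide=MTP
pos 12: GCG -> A; peptide=MTPA
pos 15: UGC -> C; peptide=MTPAC
pos 18: UAG -> STOP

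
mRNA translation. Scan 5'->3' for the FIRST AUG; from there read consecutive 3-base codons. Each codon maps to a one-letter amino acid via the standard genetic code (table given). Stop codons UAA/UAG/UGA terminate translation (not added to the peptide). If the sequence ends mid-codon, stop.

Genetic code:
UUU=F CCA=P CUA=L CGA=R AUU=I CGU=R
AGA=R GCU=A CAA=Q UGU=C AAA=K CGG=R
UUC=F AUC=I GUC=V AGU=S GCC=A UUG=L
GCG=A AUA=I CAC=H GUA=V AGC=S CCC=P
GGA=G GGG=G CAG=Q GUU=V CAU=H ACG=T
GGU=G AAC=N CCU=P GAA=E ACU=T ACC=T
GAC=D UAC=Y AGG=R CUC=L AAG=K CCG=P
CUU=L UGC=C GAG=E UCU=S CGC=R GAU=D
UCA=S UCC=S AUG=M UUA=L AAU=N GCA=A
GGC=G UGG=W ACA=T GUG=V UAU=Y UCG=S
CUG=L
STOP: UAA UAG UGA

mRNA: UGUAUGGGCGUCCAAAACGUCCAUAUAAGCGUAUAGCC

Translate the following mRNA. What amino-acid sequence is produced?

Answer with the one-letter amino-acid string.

Answer: MGVQNVHISV

Derivation:
start AUG at pos 3
pos 3: AUG -> M; peptide=M
pos 6: GGC -> G; peptide=MG
pos 9: GUC -> V; peptide=MGV
pos 12: CAA -> Q; peptide=MGVQ
pos 15: AAC -> N; peptide=MGVQN
pos 18: GUC -> V; peptide=MGVQNV
pos 21: CAU -> H; peptide=MGVQNVH
pos 24: AUA -> I; peptide=MGVQNVHI
pos 27: AGC -> S; peptide=MGVQNVHIS
pos 30: GUA -> V; peptide=MGVQNVHISV
pos 33: UAG -> STOP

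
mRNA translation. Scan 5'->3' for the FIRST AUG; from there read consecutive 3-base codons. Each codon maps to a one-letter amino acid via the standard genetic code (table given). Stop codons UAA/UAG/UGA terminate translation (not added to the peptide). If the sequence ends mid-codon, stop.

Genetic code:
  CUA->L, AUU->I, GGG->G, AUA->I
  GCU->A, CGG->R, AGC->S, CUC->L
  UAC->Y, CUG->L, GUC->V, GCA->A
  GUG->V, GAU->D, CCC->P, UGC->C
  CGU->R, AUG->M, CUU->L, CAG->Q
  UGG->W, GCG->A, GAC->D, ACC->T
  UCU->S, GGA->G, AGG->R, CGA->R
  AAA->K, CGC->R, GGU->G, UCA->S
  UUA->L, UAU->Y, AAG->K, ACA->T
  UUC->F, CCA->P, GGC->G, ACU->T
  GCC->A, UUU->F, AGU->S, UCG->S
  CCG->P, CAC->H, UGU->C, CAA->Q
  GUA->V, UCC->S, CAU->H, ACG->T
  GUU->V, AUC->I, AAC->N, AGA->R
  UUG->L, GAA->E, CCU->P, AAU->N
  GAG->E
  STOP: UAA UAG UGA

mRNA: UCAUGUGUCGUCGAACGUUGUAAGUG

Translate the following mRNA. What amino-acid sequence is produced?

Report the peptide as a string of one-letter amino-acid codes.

start AUG at pos 2
pos 2: AUG -> M; peptide=M
pos 5: UGU -> C; peptide=MC
pos 8: CGU -> R; peptide=MCR
pos 11: CGA -> R; peptide=MCRR
pos 14: ACG -> T; peptide=MCRRT
pos 17: UUG -> L; peptide=MCRRTL
pos 20: UAA -> STOP

Answer: MCRRTL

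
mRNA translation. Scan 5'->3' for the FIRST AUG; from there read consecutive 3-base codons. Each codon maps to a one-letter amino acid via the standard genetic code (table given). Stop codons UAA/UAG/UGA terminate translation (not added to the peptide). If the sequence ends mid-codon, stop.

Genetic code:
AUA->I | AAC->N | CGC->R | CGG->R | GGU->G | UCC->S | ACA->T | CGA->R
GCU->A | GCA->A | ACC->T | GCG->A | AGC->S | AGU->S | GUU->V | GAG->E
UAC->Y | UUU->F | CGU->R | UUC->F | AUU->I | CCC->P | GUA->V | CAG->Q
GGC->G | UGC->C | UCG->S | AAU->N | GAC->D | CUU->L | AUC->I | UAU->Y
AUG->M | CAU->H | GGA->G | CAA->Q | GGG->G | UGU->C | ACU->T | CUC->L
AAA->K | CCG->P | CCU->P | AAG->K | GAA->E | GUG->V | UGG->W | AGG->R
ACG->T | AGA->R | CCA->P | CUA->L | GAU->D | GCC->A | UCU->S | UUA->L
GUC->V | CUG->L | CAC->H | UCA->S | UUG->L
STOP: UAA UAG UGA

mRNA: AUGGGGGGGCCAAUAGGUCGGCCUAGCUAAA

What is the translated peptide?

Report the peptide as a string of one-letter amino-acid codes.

Answer: MGGPIGRPS

Derivation:
start AUG at pos 0
pos 0: AUG -> M; peptide=M
pos 3: GGG -> G; peptide=MG
pos 6: GGG -> G; peptide=MGG
pos 9: CCA -> P; peptide=MGGP
pos 12: AUA -> I; peptide=MGGPI
pos 15: GGU -> G; peptide=MGGPIG
pos 18: CGG -> R; peptide=MGGPIGR
pos 21: CCU -> P; peptide=MGGPIGRP
pos 24: AGC -> S; peptide=MGGPIGRPS
pos 27: UAA -> STOP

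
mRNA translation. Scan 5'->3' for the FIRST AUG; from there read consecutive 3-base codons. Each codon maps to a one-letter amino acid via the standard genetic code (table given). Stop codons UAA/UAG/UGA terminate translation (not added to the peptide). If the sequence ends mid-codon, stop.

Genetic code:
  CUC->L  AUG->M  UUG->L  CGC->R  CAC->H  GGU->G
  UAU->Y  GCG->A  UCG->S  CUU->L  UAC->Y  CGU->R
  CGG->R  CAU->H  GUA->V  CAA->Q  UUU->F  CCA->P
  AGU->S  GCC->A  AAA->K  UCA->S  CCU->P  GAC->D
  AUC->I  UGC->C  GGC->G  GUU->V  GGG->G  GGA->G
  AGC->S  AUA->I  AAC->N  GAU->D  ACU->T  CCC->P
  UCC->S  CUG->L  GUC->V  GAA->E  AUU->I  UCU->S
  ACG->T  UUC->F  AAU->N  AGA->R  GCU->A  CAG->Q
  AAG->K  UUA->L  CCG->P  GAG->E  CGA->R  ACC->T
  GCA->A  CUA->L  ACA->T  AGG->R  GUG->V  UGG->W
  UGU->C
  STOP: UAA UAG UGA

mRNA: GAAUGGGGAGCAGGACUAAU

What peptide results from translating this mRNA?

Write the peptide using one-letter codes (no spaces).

start AUG at pos 2
pos 2: AUG -> M; peptide=M
pos 5: GGG -> G; peptide=MG
pos 8: AGC -> S; peptide=MGS
pos 11: AGG -> R; peptide=MGSR
pos 14: ACU -> T; peptide=MGSRT
pos 17: AAU -> N; peptide=MGSRTN
pos 20: only 0 nt remain (<3), stop (end of mRNA)

Answer: MGSRTN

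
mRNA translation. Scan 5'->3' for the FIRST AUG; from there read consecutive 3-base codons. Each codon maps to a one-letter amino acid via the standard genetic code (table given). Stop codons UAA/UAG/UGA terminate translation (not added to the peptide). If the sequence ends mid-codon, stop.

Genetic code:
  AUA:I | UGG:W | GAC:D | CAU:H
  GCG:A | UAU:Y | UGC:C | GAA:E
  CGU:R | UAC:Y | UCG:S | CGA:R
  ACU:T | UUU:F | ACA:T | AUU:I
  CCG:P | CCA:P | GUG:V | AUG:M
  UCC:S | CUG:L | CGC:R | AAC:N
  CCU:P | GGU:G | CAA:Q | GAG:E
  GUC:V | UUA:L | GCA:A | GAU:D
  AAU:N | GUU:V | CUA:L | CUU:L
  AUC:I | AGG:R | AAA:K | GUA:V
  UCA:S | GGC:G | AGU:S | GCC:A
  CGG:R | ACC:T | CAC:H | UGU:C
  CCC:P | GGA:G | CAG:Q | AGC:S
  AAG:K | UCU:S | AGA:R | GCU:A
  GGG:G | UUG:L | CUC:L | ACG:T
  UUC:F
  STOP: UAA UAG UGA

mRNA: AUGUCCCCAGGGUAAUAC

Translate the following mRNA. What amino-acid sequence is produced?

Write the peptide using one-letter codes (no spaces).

start AUG at pos 0
pos 0: AUG -> M; peptide=M
pos 3: UCC -> S; peptide=MS
pos 6: CCA -> P; peptide=MSP
pos 9: GGG -> G; peptide=MSPG
pos 12: UAA -> STOP

Answer: MSPG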